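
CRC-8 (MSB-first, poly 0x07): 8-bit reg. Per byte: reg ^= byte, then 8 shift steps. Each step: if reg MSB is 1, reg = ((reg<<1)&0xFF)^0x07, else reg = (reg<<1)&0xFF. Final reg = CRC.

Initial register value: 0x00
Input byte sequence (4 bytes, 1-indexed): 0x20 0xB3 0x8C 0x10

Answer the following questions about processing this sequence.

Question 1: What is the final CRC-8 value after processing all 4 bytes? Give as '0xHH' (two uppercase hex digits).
Answer: 0xA3

Derivation:
After byte 1 (0x20): reg=0xE0
After byte 2 (0xB3): reg=0xBE
After byte 3 (0x8C): reg=0x9E
After byte 4 (0x10): reg=0xA3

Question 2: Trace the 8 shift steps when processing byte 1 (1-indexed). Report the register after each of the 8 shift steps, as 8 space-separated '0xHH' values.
Answer: 0x40 0x80 0x07 0x0E 0x1C 0x38 0x70 0xE0

Derivation:
Register before byte 1: 0x00
After XOR with byte 0x20: 0x20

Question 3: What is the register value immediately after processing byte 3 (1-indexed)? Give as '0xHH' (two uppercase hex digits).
After byte 1 (0x20): reg=0xE0
After byte 2 (0xB3): reg=0xBE
After byte 3 (0x8C): reg=0x9E

Answer: 0x9E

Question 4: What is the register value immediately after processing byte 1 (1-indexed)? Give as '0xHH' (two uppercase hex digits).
Answer: 0xE0

Derivation:
After byte 1 (0x20): reg=0xE0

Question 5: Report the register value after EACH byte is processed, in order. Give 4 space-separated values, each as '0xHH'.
0xE0 0xBE 0x9E 0xA3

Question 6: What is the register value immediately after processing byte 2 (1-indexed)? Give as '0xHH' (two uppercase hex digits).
Answer: 0xBE

Derivation:
After byte 1 (0x20): reg=0xE0
After byte 2 (0xB3): reg=0xBE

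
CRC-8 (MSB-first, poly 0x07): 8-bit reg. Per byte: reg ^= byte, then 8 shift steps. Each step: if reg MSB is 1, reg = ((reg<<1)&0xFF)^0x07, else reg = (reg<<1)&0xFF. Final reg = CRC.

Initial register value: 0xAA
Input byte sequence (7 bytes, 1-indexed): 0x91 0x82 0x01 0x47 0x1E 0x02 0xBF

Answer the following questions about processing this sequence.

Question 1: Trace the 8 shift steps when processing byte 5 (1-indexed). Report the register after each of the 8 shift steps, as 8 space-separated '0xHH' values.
After byte 1 (0x91): reg=0xA1
After byte 2 (0x82): reg=0xE9
After byte 3 (0x01): reg=0x96
After byte 4 (0x47): reg=0x39
Register before byte 5: 0x39
After XOR with byte 0x1E: 0x27

Answer: 0x4E 0x9C 0x3F 0x7E 0xFC 0xFF 0xF9 0xF5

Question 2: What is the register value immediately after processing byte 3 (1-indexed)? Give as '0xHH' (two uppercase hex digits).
Answer: 0x96

Derivation:
After byte 1 (0x91): reg=0xA1
After byte 2 (0x82): reg=0xE9
After byte 3 (0x01): reg=0x96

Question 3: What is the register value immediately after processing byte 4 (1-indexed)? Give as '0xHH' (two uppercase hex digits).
Answer: 0x39

Derivation:
After byte 1 (0x91): reg=0xA1
After byte 2 (0x82): reg=0xE9
After byte 3 (0x01): reg=0x96
After byte 4 (0x47): reg=0x39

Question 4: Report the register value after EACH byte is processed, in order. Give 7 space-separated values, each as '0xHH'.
0xA1 0xE9 0x96 0x39 0xF5 0xCB 0x4B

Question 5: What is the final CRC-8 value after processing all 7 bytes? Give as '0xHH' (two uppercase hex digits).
After byte 1 (0x91): reg=0xA1
After byte 2 (0x82): reg=0xE9
After byte 3 (0x01): reg=0x96
After byte 4 (0x47): reg=0x39
After byte 5 (0x1E): reg=0xF5
After byte 6 (0x02): reg=0xCB
After byte 7 (0xBF): reg=0x4B

Answer: 0x4B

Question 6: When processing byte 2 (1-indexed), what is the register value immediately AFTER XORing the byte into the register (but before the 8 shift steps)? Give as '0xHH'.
Register before byte 2: 0xA1
Byte 2: 0x82
0xA1 XOR 0x82 = 0x23

Answer: 0x23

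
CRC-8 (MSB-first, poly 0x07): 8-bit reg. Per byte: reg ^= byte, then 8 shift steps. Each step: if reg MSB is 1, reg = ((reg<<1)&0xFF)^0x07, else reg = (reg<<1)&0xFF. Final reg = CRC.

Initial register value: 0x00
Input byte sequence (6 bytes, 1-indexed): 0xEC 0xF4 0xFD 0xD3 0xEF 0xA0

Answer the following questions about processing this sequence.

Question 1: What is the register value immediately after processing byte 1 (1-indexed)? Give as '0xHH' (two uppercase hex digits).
After byte 1 (0xEC): reg=0x8A

Answer: 0x8A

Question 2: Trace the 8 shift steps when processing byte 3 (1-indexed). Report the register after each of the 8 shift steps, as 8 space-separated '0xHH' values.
Answer: 0x07 0x0E 0x1C 0x38 0x70 0xE0 0xC7 0x89

Derivation:
After byte 1 (0xEC): reg=0x8A
After byte 2 (0xF4): reg=0x7D
Register before byte 3: 0x7D
After XOR with byte 0xFD: 0x80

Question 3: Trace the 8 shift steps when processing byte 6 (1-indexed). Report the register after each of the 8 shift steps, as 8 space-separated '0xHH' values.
Answer: 0x5D 0xBA 0x73 0xE6 0xCB 0x91 0x25 0x4A

Derivation:
After byte 1 (0xEC): reg=0x8A
After byte 2 (0xF4): reg=0x7D
After byte 3 (0xFD): reg=0x89
After byte 4 (0xD3): reg=0x81
After byte 5 (0xEF): reg=0x0D
Register before byte 6: 0x0D
After XOR with byte 0xA0: 0xAD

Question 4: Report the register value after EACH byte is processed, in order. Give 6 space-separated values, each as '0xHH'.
0x8A 0x7D 0x89 0x81 0x0D 0x4A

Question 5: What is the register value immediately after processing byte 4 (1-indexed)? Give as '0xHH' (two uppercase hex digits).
After byte 1 (0xEC): reg=0x8A
After byte 2 (0xF4): reg=0x7D
After byte 3 (0xFD): reg=0x89
After byte 4 (0xD3): reg=0x81

Answer: 0x81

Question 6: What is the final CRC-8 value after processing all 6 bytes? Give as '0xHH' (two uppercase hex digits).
Answer: 0x4A

Derivation:
After byte 1 (0xEC): reg=0x8A
After byte 2 (0xF4): reg=0x7D
After byte 3 (0xFD): reg=0x89
After byte 4 (0xD3): reg=0x81
After byte 5 (0xEF): reg=0x0D
After byte 6 (0xA0): reg=0x4A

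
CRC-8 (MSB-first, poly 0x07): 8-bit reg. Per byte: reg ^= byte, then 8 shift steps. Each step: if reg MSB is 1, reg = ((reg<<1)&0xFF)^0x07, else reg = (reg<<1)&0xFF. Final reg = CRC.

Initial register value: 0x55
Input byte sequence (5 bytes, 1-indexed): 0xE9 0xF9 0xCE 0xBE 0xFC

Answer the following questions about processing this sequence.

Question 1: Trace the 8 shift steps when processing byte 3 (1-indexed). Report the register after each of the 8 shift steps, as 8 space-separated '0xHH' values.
Answer: 0x3F 0x7E 0xFC 0xFF 0xF9 0xF5 0xED 0xDD

Derivation:
After byte 1 (0xE9): reg=0x3D
After byte 2 (0xF9): reg=0x52
Register before byte 3: 0x52
After XOR with byte 0xCE: 0x9C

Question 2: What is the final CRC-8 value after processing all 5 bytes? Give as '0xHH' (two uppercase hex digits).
After byte 1 (0xE9): reg=0x3D
After byte 2 (0xF9): reg=0x52
After byte 3 (0xCE): reg=0xDD
After byte 4 (0xBE): reg=0x2E
After byte 5 (0xFC): reg=0x30

Answer: 0x30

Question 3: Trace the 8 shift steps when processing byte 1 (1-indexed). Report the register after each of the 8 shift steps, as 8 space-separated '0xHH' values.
Answer: 0x7F 0xFE 0xFB 0xF1 0xE5 0xCD 0x9D 0x3D

Derivation:
Register before byte 1: 0x55
After XOR with byte 0xE9: 0xBC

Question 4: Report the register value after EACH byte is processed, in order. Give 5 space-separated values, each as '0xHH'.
0x3D 0x52 0xDD 0x2E 0x30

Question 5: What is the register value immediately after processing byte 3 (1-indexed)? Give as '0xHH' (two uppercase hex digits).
After byte 1 (0xE9): reg=0x3D
After byte 2 (0xF9): reg=0x52
After byte 3 (0xCE): reg=0xDD

Answer: 0xDD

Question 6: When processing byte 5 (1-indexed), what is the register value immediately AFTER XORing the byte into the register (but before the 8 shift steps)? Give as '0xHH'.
Answer: 0xD2

Derivation:
Register before byte 5: 0x2E
Byte 5: 0xFC
0x2E XOR 0xFC = 0xD2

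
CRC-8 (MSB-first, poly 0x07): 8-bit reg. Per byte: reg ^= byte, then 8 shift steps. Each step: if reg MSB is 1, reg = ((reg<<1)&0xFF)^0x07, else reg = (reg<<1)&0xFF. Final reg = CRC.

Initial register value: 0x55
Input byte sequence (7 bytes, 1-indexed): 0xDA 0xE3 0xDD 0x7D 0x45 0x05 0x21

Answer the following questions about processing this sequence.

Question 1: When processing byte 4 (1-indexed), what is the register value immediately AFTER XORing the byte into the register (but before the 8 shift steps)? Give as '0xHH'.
Register before byte 4: 0x2D
Byte 4: 0x7D
0x2D XOR 0x7D = 0x50

Answer: 0x50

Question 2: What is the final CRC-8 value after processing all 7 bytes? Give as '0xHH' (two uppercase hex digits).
Answer: 0x1C

Derivation:
After byte 1 (0xDA): reg=0xA4
After byte 2 (0xE3): reg=0xD2
After byte 3 (0xDD): reg=0x2D
After byte 4 (0x7D): reg=0xB7
After byte 5 (0x45): reg=0xD0
After byte 6 (0x05): reg=0x25
After byte 7 (0x21): reg=0x1C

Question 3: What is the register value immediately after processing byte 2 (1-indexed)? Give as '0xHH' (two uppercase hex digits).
After byte 1 (0xDA): reg=0xA4
After byte 2 (0xE3): reg=0xD2

Answer: 0xD2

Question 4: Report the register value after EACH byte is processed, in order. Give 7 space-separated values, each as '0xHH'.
0xA4 0xD2 0x2D 0xB7 0xD0 0x25 0x1C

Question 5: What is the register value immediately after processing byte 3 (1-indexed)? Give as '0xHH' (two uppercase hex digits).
After byte 1 (0xDA): reg=0xA4
After byte 2 (0xE3): reg=0xD2
After byte 3 (0xDD): reg=0x2D

Answer: 0x2D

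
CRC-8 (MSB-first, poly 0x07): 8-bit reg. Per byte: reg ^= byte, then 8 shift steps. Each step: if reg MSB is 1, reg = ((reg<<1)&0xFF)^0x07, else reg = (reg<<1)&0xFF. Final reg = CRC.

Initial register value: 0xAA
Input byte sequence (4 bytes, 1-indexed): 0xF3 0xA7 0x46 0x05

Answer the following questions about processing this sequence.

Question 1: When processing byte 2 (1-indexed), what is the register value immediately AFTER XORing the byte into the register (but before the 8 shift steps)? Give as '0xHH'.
Answer: 0x2F

Derivation:
Register before byte 2: 0x88
Byte 2: 0xA7
0x88 XOR 0xA7 = 0x2F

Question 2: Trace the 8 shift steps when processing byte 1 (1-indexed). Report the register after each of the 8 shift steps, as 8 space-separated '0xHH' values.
Answer: 0xB2 0x63 0xC6 0x8B 0x11 0x22 0x44 0x88

Derivation:
Register before byte 1: 0xAA
After XOR with byte 0xF3: 0x59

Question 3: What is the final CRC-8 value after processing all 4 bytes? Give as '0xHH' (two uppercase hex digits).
Answer: 0x3A

Derivation:
After byte 1 (0xF3): reg=0x88
After byte 2 (0xA7): reg=0xCD
After byte 3 (0x46): reg=0xB8
After byte 4 (0x05): reg=0x3A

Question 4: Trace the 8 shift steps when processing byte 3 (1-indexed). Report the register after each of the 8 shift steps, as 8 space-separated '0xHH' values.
After byte 1 (0xF3): reg=0x88
After byte 2 (0xA7): reg=0xCD
Register before byte 3: 0xCD
After XOR with byte 0x46: 0x8B

Answer: 0x11 0x22 0x44 0x88 0x17 0x2E 0x5C 0xB8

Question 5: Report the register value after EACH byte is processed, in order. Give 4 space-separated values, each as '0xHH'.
0x88 0xCD 0xB8 0x3A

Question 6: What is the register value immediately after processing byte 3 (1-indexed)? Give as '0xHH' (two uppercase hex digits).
Answer: 0xB8

Derivation:
After byte 1 (0xF3): reg=0x88
After byte 2 (0xA7): reg=0xCD
After byte 3 (0x46): reg=0xB8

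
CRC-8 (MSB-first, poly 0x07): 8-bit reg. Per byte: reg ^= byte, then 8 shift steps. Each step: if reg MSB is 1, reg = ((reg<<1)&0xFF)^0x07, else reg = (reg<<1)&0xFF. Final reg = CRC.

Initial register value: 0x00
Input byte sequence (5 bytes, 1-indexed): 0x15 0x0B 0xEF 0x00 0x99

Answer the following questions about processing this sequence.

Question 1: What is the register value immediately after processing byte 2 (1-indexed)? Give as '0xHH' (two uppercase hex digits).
Answer: 0x27

Derivation:
After byte 1 (0x15): reg=0x6B
After byte 2 (0x0B): reg=0x27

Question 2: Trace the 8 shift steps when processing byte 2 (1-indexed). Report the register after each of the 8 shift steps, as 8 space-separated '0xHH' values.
After byte 1 (0x15): reg=0x6B
Register before byte 2: 0x6B
After XOR with byte 0x0B: 0x60

Answer: 0xC0 0x87 0x09 0x12 0x24 0x48 0x90 0x27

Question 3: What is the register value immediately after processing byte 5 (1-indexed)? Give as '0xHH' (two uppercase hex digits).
After byte 1 (0x15): reg=0x6B
After byte 2 (0x0B): reg=0x27
After byte 3 (0xEF): reg=0x76
After byte 4 (0x00): reg=0x45
After byte 5 (0x99): reg=0x1A

Answer: 0x1A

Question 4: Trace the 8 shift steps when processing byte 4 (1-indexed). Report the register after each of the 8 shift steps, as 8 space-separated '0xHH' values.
After byte 1 (0x15): reg=0x6B
After byte 2 (0x0B): reg=0x27
After byte 3 (0xEF): reg=0x76
Register before byte 4: 0x76
After XOR with byte 0x00: 0x76

Answer: 0xEC 0xDF 0xB9 0x75 0xEA 0xD3 0xA1 0x45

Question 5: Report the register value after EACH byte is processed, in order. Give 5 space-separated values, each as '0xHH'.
0x6B 0x27 0x76 0x45 0x1A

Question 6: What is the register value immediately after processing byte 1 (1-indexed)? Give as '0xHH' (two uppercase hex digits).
After byte 1 (0x15): reg=0x6B

Answer: 0x6B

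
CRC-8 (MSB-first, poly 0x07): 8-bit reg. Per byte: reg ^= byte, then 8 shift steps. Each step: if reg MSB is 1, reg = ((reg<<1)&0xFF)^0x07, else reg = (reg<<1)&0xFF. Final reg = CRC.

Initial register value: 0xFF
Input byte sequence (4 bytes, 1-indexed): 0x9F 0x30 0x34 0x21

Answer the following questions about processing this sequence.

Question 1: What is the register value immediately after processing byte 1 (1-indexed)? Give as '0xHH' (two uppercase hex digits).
Answer: 0x27

Derivation:
After byte 1 (0x9F): reg=0x27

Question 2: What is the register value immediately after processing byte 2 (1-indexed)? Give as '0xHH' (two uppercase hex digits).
After byte 1 (0x9F): reg=0x27
After byte 2 (0x30): reg=0x65

Answer: 0x65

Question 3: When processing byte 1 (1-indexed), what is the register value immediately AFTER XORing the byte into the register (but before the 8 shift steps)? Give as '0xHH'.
Answer: 0x60

Derivation:
Register before byte 1: 0xFF
Byte 1: 0x9F
0xFF XOR 0x9F = 0x60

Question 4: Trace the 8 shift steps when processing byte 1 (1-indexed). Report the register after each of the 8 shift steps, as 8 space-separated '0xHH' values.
Register before byte 1: 0xFF
After XOR with byte 0x9F: 0x60

Answer: 0xC0 0x87 0x09 0x12 0x24 0x48 0x90 0x27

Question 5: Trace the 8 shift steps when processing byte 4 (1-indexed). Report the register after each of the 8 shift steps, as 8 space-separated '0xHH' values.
Answer: 0x25 0x4A 0x94 0x2F 0x5E 0xBC 0x7F 0xFE

Derivation:
After byte 1 (0x9F): reg=0x27
After byte 2 (0x30): reg=0x65
After byte 3 (0x34): reg=0xB0
Register before byte 4: 0xB0
After XOR with byte 0x21: 0x91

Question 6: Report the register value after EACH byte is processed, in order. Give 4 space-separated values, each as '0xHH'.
0x27 0x65 0xB0 0xFE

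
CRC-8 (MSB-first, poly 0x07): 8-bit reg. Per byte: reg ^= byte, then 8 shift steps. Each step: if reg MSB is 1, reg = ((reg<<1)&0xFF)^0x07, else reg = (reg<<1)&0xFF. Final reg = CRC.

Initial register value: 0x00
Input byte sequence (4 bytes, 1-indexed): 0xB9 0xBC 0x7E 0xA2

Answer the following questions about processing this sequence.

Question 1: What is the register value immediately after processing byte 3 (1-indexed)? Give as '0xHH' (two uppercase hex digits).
After byte 1 (0xB9): reg=0x26
After byte 2 (0xBC): reg=0xCF
After byte 3 (0x7E): reg=0x1E

Answer: 0x1E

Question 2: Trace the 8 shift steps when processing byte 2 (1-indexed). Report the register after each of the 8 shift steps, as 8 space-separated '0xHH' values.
After byte 1 (0xB9): reg=0x26
Register before byte 2: 0x26
After XOR with byte 0xBC: 0x9A

Answer: 0x33 0x66 0xCC 0x9F 0x39 0x72 0xE4 0xCF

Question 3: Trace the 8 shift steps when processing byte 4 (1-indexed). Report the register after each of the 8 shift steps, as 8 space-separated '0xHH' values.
Answer: 0x7F 0xFE 0xFB 0xF1 0xE5 0xCD 0x9D 0x3D

Derivation:
After byte 1 (0xB9): reg=0x26
After byte 2 (0xBC): reg=0xCF
After byte 3 (0x7E): reg=0x1E
Register before byte 4: 0x1E
After XOR with byte 0xA2: 0xBC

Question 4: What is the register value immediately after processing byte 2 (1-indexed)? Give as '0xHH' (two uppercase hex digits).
After byte 1 (0xB9): reg=0x26
After byte 2 (0xBC): reg=0xCF

Answer: 0xCF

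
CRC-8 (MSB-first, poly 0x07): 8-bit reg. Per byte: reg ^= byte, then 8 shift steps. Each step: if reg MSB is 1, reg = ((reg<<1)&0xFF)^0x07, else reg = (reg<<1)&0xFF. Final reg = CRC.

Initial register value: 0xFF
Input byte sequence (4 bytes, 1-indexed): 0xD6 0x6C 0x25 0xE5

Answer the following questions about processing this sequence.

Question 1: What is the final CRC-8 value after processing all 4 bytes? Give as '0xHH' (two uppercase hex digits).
After byte 1 (0xD6): reg=0xDF
After byte 2 (0x6C): reg=0x10
After byte 3 (0x25): reg=0x8B
After byte 4 (0xE5): reg=0x0D

Answer: 0x0D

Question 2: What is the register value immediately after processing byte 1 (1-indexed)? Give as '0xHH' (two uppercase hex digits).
Answer: 0xDF

Derivation:
After byte 1 (0xD6): reg=0xDF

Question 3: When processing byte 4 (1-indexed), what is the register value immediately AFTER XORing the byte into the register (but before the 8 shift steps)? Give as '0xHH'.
Answer: 0x6E

Derivation:
Register before byte 4: 0x8B
Byte 4: 0xE5
0x8B XOR 0xE5 = 0x6E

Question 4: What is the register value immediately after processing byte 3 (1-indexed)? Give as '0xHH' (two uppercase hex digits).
After byte 1 (0xD6): reg=0xDF
After byte 2 (0x6C): reg=0x10
After byte 3 (0x25): reg=0x8B

Answer: 0x8B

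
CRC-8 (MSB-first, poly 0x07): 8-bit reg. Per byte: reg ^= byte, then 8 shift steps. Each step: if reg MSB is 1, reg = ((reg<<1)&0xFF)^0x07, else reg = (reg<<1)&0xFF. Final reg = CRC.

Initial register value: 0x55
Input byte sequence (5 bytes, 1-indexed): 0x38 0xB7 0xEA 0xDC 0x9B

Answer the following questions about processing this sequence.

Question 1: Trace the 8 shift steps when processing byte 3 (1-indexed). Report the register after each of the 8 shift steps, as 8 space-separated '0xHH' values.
Answer: 0xF3 0xE1 0xC5 0x8D 0x1D 0x3A 0x74 0xE8

Derivation:
After byte 1 (0x38): reg=0x04
After byte 2 (0xB7): reg=0x10
Register before byte 3: 0x10
After XOR with byte 0xEA: 0xFA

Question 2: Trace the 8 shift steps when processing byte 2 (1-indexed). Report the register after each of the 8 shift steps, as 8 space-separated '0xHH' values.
Answer: 0x61 0xC2 0x83 0x01 0x02 0x04 0x08 0x10

Derivation:
After byte 1 (0x38): reg=0x04
Register before byte 2: 0x04
After XOR with byte 0xB7: 0xB3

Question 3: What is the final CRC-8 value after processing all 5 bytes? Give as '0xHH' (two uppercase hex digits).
Answer: 0x65

Derivation:
After byte 1 (0x38): reg=0x04
After byte 2 (0xB7): reg=0x10
After byte 3 (0xEA): reg=0xE8
After byte 4 (0xDC): reg=0x8C
After byte 5 (0x9B): reg=0x65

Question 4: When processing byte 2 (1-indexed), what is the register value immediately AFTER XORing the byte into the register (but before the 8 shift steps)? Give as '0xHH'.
Answer: 0xB3

Derivation:
Register before byte 2: 0x04
Byte 2: 0xB7
0x04 XOR 0xB7 = 0xB3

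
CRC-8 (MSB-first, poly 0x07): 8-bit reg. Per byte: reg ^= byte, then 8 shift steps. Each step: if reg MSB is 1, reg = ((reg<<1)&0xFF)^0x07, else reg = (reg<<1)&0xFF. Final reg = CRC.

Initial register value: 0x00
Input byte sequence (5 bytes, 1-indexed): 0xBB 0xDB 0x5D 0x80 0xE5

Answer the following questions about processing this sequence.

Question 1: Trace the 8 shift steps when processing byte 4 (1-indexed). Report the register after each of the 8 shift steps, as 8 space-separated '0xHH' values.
Answer: 0x7E 0xFC 0xFF 0xF9 0xF5 0xED 0xDD 0xBD

Derivation:
After byte 1 (0xBB): reg=0x28
After byte 2 (0xDB): reg=0xD7
After byte 3 (0x5D): reg=0xBF
Register before byte 4: 0xBF
After XOR with byte 0x80: 0x3F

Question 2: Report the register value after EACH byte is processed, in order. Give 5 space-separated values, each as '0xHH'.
0x28 0xD7 0xBF 0xBD 0x8F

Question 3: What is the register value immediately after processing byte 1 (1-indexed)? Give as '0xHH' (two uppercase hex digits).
Answer: 0x28

Derivation:
After byte 1 (0xBB): reg=0x28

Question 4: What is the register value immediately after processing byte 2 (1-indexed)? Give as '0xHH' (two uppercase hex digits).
After byte 1 (0xBB): reg=0x28
After byte 2 (0xDB): reg=0xD7

Answer: 0xD7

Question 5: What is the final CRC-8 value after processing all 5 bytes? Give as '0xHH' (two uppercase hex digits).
Answer: 0x8F

Derivation:
After byte 1 (0xBB): reg=0x28
After byte 2 (0xDB): reg=0xD7
After byte 3 (0x5D): reg=0xBF
After byte 4 (0x80): reg=0xBD
After byte 5 (0xE5): reg=0x8F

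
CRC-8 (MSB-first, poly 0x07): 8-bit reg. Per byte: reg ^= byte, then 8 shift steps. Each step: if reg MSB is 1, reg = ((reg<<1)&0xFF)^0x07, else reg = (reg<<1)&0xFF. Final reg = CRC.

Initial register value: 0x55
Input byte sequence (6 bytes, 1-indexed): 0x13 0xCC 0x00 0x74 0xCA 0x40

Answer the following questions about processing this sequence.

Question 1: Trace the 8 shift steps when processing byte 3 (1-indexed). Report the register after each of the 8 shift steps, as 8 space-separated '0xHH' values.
Answer: 0x9E 0x3B 0x76 0xEC 0xDF 0xB9 0x75 0xEA

Derivation:
After byte 1 (0x13): reg=0xD5
After byte 2 (0xCC): reg=0x4F
Register before byte 3: 0x4F
After XOR with byte 0x00: 0x4F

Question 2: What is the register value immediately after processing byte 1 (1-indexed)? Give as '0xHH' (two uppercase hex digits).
Answer: 0xD5

Derivation:
After byte 1 (0x13): reg=0xD5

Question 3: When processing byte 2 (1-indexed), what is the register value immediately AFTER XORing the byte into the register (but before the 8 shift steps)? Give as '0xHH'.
Answer: 0x19

Derivation:
Register before byte 2: 0xD5
Byte 2: 0xCC
0xD5 XOR 0xCC = 0x19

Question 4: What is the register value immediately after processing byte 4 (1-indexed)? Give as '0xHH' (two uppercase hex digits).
After byte 1 (0x13): reg=0xD5
After byte 2 (0xCC): reg=0x4F
After byte 3 (0x00): reg=0xEA
After byte 4 (0x74): reg=0xD3

Answer: 0xD3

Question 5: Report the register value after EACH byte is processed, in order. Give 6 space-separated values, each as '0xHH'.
0xD5 0x4F 0xEA 0xD3 0x4F 0x2D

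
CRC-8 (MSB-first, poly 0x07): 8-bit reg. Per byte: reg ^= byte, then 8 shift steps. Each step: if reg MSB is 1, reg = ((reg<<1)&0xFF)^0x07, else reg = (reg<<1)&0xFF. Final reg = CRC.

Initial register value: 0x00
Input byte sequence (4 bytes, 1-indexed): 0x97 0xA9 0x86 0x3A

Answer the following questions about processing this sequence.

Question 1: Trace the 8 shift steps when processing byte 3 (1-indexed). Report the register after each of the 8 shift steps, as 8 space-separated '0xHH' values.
After byte 1 (0x97): reg=0xEC
After byte 2 (0xA9): reg=0xDC
Register before byte 3: 0xDC
After XOR with byte 0x86: 0x5A

Answer: 0xB4 0x6F 0xDE 0xBB 0x71 0xE2 0xC3 0x81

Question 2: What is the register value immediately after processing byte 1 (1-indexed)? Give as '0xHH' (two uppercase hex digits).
After byte 1 (0x97): reg=0xEC

Answer: 0xEC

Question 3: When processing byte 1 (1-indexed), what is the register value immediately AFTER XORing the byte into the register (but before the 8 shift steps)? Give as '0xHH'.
Answer: 0x97

Derivation:
Register before byte 1: 0x00
Byte 1: 0x97
0x00 XOR 0x97 = 0x97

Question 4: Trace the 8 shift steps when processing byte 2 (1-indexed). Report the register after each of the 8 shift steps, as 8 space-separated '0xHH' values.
Answer: 0x8A 0x13 0x26 0x4C 0x98 0x37 0x6E 0xDC

Derivation:
After byte 1 (0x97): reg=0xEC
Register before byte 2: 0xEC
After XOR with byte 0xA9: 0x45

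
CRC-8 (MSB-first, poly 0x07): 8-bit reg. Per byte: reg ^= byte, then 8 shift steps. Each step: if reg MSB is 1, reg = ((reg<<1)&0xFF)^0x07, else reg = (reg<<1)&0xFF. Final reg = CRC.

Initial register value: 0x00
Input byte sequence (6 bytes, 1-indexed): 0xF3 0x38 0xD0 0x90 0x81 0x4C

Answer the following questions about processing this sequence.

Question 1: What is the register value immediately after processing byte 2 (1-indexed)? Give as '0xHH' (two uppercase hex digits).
Answer: 0x83

Derivation:
After byte 1 (0xF3): reg=0xD7
After byte 2 (0x38): reg=0x83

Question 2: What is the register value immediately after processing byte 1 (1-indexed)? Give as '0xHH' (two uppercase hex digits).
Answer: 0xD7

Derivation:
After byte 1 (0xF3): reg=0xD7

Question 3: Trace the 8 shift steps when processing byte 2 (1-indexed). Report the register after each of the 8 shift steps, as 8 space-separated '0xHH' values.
After byte 1 (0xF3): reg=0xD7
Register before byte 2: 0xD7
After XOR with byte 0x38: 0xEF

Answer: 0xD9 0xB5 0x6D 0xDA 0xB3 0x61 0xC2 0x83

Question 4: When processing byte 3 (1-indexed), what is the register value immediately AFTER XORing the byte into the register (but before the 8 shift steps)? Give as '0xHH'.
Register before byte 3: 0x83
Byte 3: 0xD0
0x83 XOR 0xD0 = 0x53

Answer: 0x53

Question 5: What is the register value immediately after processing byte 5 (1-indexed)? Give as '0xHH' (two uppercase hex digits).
Answer: 0xF6

Derivation:
After byte 1 (0xF3): reg=0xD7
After byte 2 (0x38): reg=0x83
After byte 3 (0xD0): reg=0xBE
After byte 4 (0x90): reg=0xCA
After byte 5 (0x81): reg=0xF6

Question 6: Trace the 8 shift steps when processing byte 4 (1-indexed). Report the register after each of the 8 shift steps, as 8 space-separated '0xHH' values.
Answer: 0x5C 0xB8 0x77 0xEE 0xDB 0xB1 0x65 0xCA

Derivation:
After byte 1 (0xF3): reg=0xD7
After byte 2 (0x38): reg=0x83
After byte 3 (0xD0): reg=0xBE
Register before byte 4: 0xBE
After XOR with byte 0x90: 0x2E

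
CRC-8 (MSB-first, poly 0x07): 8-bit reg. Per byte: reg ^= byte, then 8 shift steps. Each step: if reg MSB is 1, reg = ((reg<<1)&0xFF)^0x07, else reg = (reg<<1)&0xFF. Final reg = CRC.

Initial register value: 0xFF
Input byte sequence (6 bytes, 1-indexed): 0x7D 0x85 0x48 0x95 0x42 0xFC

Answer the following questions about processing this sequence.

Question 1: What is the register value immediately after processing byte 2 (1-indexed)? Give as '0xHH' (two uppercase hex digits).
Answer: 0x0E

Derivation:
After byte 1 (0x7D): reg=0x87
After byte 2 (0x85): reg=0x0E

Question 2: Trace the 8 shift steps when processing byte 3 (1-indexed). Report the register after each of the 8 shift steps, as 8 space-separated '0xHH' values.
Answer: 0x8C 0x1F 0x3E 0x7C 0xF8 0xF7 0xE9 0xD5

Derivation:
After byte 1 (0x7D): reg=0x87
After byte 2 (0x85): reg=0x0E
Register before byte 3: 0x0E
After XOR with byte 0x48: 0x46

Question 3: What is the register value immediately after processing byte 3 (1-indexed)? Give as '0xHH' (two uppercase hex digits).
After byte 1 (0x7D): reg=0x87
After byte 2 (0x85): reg=0x0E
After byte 3 (0x48): reg=0xD5

Answer: 0xD5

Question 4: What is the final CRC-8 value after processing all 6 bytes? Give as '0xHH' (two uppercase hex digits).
Answer: 0x0D

Derivation:
After byte 1 (0x7D): reg=0x87
After byte 2 (0x85): reg=0x0E
After byte 3 (0x48): reg=0xD5
After byte 4 (0x95): reg=0xC7
After byte 5 (0x42): reg=0x92
After byte 6 (0xFC): reg=0x0D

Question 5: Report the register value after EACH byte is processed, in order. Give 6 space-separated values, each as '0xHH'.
0x87 0x0E 0xD5 0xC7 0x92 0x0D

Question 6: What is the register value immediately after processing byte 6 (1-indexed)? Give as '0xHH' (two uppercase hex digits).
Answer: 0x0D

Derivation:
After byte 1 (0x7D): reg=0x87
After byte 2 (0x85): reg=0x0E
After byte 3 (0x48): reg=0xD5
After byte 4 (0x95): reg=0xC7
After byte 5 (0x42): reg=0x92
After byte 6 (0xFC): reg=0x0D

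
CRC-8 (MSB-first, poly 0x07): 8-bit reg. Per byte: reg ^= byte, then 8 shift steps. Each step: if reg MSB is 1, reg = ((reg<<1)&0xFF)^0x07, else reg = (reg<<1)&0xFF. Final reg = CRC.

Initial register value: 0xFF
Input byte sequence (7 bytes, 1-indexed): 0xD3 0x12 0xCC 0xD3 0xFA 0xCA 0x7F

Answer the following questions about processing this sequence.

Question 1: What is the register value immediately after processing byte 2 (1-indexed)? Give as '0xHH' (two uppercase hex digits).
Answer: 0x2C

Derivation:
After byte 1 (0xD3): reg=0xC4
After byte 2 (0x12): reg=0x2C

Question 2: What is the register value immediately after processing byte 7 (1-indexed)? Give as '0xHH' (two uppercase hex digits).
Answer: 0x32

Derivation:
After byte 1 (0xD3): reg=0xC4
After byte 2 (0x12): reg=0x2C
After byte 3 (0xCC): reg=0xAE
After byte 4 (0xD3): reg=0x74
After byte 5 (0xFA): reg=0xA3
After byte 6 (0xCA): reg=0x18
After byte 7 (0x7F): reg=0x32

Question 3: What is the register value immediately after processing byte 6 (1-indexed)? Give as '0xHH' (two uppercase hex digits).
Answer: 0x18

Derivation:
After byte 1 (0xD3): reg=0xC4
After byte 2 (0x12): reg=0x2C
After byte 3 (0xCC): reg=0xAE
After byte 4 (0xD3): reg=0x74
After byte 5 (0xFA): reg=0xA3
After byte 6 (0xCA): reg=0x18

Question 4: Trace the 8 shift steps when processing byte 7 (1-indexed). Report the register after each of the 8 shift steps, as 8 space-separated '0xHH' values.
Answer: 0xCE 0x9B 0x31 0x62 0xC4 0x8F 0x19 0x32

Derivation:
After byte 1 (0xD3): reg=0xC4
After byte 2 (0x12): reg=0x2C
After byte 3 (0xCC): reg=0xAE
After byte 4 (0xD3): reg=0x74
After byte 5 (0xFA): reg=0xA3
After byte 6 (0xCA): reg=0x18
Register before byte 7: 0x18
After XOR with byte 0x7F: 0x67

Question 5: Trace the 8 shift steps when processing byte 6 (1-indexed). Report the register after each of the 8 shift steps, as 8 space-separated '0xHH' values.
Answer: 0xD2 0xA3 0x41 0x82 0x03 0x06 0x0C 0x18

Derivation:
After byte 1 (0xD3): reg=0xC4
After byte 2 (0x12): reg=0x2C
After byte 3 (0xCC): reg=0xAE
After byte 4 (0xD3): reg=0x74
After byte 5 (0xFA): reg=0xA3
Register before byte 6: 0xA3
After XOR with byte 0xCA: 0x69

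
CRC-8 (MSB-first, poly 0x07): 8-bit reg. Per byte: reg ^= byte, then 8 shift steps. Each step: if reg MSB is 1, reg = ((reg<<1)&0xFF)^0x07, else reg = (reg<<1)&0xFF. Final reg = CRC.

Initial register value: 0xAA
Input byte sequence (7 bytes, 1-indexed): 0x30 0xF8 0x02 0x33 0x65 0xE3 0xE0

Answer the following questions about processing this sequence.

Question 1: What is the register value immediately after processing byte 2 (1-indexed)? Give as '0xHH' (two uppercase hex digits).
After byte 1 (0x30): reg=0xCF
After byte 2 (0xF8): reg=0x85

Answer: 0x85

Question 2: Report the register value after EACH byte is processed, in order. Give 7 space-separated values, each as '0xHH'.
0xCF 0x85 0x9C 0x44 0xE7 0x1C 0xFA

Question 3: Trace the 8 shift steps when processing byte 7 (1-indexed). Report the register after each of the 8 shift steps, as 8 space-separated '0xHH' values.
After byte 1 (0x30): reg=0xCF
After byte 2 (0xF8): reg=0x85
After byte 3 (0x02): reg=0x9C
After byte 4 (0x33): reg=0x44
After byte 5 (0x65): reg=0xE7
After byte 6 (0xE3): reg=0x1C
Register before byte 7: 0x1C
After XOR with byte 0xE0: 0xFC

Answer: 0xFF 0xF9 0xF5 0xED 0xDD 0xBD 0x7D 0xFA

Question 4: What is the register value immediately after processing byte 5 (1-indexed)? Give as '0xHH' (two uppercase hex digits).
After byte 1 (0x30): reg=0xCF
After byte 2 (0xF8): reg=0x85
After byte 3 (0x02): reg=0x9C
After byte 4 (0x33): reg=0x44
After byte 5 (0x65): reg=0xE7

Answer: 0xE7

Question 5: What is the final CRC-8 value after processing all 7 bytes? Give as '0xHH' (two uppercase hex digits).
After byte 1 (0x30): reg=0xCF
After byte 2 (0xF8): reg=0x85
After byte 3 (0x02): reg=0x9C
After byte 4 (0x33): reg=0x44
After byte 5 (0x65): reg=0xE7
After byte 6 (0xE3): reg=0x1C
After byte 7 (0xE0): reg=0xFA

Answer: 0xFA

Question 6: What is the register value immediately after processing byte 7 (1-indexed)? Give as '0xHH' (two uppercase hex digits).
Answer: 0xFA

Derivation:
After byte 1 (0x30): reg=0xCF
After byte 2 (0xF8): reg=0x85
After byte 3 (0x02): reg=0x9C
After byte 4 (0x33): reg=0x44
After byte 5 (0x65): reg=0xE7
After byte 6 (0xE3): reg=0x1C
After byte 7 (0xE0): reg=0xFA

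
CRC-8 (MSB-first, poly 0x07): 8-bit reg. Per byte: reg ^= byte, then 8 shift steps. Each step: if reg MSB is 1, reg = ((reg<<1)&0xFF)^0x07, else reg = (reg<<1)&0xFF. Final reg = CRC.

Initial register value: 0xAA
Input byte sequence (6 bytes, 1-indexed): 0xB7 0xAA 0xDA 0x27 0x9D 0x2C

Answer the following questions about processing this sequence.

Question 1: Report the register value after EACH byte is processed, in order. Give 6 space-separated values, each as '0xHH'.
0x53 0xE1 0xA1 0x9B 0x12 0xBA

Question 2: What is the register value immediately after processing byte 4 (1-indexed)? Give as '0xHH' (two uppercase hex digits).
Answer: 0x9B

Derivation:
After byte 1 (0xB7): reg=0x53
After byte 2 (0xAA): reg=0xE1
After byte 3 (0xDA): reg=0xA1
After byte 4 (0x27): reg=0x9B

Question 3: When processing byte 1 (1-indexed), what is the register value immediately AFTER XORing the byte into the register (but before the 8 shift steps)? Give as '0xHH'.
Register before byte 1: 0xAA
Byte 1: 0xB7
0xAA XOR 0xB7 = 0x1D

Answer: 0x1D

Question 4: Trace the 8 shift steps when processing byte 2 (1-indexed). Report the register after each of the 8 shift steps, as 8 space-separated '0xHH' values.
Answer: 0xF5 0xED 0xDD 0xBD 0x7D 0xFA 0xF3 0xE1

Derivation:
After byte 1 (0xB7): reg=0x53
Register before byte 2: 0x53
After XOR with byte 0xAA: 0xF9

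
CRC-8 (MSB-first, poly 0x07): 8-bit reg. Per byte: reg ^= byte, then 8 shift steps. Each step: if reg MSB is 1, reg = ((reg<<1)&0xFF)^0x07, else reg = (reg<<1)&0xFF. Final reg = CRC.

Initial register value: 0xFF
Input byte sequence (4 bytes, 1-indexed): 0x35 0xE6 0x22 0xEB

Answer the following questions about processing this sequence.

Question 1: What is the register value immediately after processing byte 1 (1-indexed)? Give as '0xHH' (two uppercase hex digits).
After byte 1 (0x35): reg=0x78

Answer: 0x78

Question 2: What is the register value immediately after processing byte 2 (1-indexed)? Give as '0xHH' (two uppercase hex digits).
Answer: 0xD3

Derivation:
After byte 1 (0x35): reg=0x78
After byte 2 (0xE6): reg=0xD3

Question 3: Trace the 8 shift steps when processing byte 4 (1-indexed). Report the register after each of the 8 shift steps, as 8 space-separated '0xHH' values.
After byte 1 (0x35): reg=0x78
After byte 2 (0xE6): reg=0xD3
After byte 3 (0x22): reg=0xD9
Register before byte 4: 0xD9
After XOR with byte 0xEB: 0x32

Answer: 0x64 0xC8 0x97 0x29 0x52 0xA4 0x4F 0x9E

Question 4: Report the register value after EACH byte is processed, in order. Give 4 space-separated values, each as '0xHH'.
0x78 0xD3 0xD9 0x9E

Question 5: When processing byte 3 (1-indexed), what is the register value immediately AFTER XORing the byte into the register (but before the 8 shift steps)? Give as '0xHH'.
Answer: 0xF1

Derivation:
Register before byte 3: 0xD3
Byte 3: 0x22
0xD3 XOR 0x22 = 0xF1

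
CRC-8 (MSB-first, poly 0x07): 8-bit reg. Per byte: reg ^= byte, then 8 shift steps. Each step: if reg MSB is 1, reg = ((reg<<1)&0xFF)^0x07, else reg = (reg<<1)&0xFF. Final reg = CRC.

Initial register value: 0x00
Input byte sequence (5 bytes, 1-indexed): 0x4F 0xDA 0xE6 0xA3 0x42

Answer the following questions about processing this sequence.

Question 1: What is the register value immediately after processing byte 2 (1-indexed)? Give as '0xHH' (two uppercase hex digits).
Answer: 0x90

Derivation:
After byte 1 (0x4F): reg=0xEA
After byte 2 (0xDA): reg=0x90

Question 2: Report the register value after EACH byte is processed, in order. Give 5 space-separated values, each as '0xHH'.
0xEA 0x90 0x45 0xBC 0xF4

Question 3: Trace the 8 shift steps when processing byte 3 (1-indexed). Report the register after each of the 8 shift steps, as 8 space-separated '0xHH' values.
After byte 1 (0x4F): reg=0xEA
After byte 2 (0xDA): reg=0x90
Register before byte 3: 0x90
After XOR with byte 0xE6: 0x76

Answer: 0xEC 0xDF 0xB9 0x75 0xEA 0xD3 0xA1 0x45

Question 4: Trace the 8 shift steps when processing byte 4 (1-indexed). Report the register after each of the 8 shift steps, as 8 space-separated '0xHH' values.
Answer: 0xCB 0x91 0x25 0x4A 0x94 0x2F 0x5E 0xBC

Derivation:
After byte 1 (0x4F): reg=0xEA
After byte 2 (0xDA): reg=0x90
After byte 3 (0xE6): reg=0x45
Register before byte 4: 0x45
After XOR with byte 0xA3: 0xE6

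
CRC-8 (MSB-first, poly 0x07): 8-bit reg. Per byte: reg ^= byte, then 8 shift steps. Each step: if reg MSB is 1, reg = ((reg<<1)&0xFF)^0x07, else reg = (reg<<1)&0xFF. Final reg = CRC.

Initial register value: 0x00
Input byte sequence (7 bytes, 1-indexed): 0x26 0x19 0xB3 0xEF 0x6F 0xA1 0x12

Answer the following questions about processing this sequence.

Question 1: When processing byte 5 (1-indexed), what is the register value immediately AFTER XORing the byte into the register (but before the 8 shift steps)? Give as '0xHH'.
Answer: 0xBE

Derivation:
Register before byte 5: 0xD1
Byte 5: 0x6F
0xD1 XOR 0x6F = 0xBE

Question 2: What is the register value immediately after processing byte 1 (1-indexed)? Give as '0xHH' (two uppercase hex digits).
Answer: 0xF2

Derivation:
After byte 1 (0x26): reg=0xF2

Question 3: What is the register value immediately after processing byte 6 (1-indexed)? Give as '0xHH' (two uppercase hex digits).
After byte 1 (0x26): reg=0xF2
After byte 2 (0x19): reg=0x9F
After byte 3 (0xB3): reg=0xC4
After byte 4 (0xEF): reg=0xD1
After byte 5 (0x6F): reg=0x33
After byte 6 (0xA1): reg=0xF7

Answer: 0xF7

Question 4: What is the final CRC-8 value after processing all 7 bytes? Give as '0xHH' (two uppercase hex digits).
Answer: 0xB5

Derivation:
After byte 1 (0x26): reg=0xF2
After byte 2 (0x19): reg=0x9F
After byte 3 (0xB3): reg=0xC4
After byte 4 (0xEF): reg=0xD1
After byte 5 (0x6F): reg=0x33
After byte 6 (0xA1): reg=0xF7
After byte 7 (0x12): reg=0xB5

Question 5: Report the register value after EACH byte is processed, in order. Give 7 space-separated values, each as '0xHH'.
0xF2 0x9F 0xC4 0xD1 0x33 0xF7 0xB5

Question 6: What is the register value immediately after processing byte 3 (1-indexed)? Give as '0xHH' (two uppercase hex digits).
Answer: 0xC4

Derivation:
After byte 1 (0x26): reg=0xF2
After byte 2 (0x19): reg=0x9F
After byte 3 (0xB3): reg=0xC4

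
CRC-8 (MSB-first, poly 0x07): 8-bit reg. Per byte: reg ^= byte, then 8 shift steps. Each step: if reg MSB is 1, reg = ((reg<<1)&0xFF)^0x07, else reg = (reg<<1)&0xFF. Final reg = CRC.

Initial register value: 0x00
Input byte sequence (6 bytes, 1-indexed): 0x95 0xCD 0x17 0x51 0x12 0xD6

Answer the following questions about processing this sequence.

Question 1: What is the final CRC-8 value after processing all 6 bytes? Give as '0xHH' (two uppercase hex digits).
After byte 1 (0x95): reg=0xE2
After byte 2 (0xCD): reg=0xCD
After byte 3 (0x17): reg=0x08
After byte 4 (0x51): reg=0x88
After byte 5 (0x12): reg=0xCF
After byte 6 (0xD6): reg=0x4F

Answer: 0x4F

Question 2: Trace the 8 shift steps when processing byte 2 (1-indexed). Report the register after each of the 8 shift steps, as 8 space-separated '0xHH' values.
Answer: 0x5E 0xBC 0x7F 0xFE 0xFB 0xF1 0xE5 0xCD

Derivation:
After byte 1 (0x95): reg=0xE2
Register before byte 2: 0xE2
After XOR with byte 0xCD: 0x2F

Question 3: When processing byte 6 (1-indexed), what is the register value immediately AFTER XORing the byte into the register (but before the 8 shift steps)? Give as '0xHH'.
Answer: 0x19

Derivation:
Register before byte 6: 0xCF
Byte 6: 0xD6
0xCF XOR 0xD6 = 0x19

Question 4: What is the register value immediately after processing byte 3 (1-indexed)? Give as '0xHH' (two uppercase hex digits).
Answer: 0x08

Derivation:
After byte 1 (0x95): reg=0xE2
After byte 2 (0xCD): reg=0xCD
After byte 3 (0x17): reg=0x08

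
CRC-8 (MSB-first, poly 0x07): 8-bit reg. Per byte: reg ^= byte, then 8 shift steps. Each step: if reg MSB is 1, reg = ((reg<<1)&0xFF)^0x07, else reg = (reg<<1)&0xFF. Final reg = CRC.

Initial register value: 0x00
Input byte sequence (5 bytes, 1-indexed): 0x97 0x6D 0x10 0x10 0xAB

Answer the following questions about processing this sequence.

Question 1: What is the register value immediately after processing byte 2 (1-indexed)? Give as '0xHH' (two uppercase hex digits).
Answer: 0x8E

Derivation:
After byte 1 (0x97): reg=0xEC
After byte 2 (0x6D): reg=0x8E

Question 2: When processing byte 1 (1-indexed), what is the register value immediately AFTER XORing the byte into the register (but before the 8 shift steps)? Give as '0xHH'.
Register before byte 1: 0x00
Byte 1: 0x97
0x00 XOR 0x97 = 0x97

Answer: 0x97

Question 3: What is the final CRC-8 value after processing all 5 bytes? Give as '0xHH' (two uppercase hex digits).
Answer: 0x8A

Derivation:
After byte 1 (0x97): reg=0xEC
After byte 2 (0x6D): reg=0x8E
After byte 3 (0x10): reg=0xD3
After byte 4 (0x10): reg=0x47
After byte 5 (0xAB): reg=0x8A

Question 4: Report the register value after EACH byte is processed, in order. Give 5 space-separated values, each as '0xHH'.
0xEC 0x8E 0xD3 0x47 0x8A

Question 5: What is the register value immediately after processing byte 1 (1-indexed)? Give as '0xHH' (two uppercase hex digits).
Answer: 0xEC

Derivation:
After byte 1 (0x97): reg=0xEC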